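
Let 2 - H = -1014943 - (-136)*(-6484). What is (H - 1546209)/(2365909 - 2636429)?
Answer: -8764/6763 ≈ -1.2959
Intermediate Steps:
H = 1896769 (H = 2 - (-1014943 - (-136)*(-6484)) = 2 - (-1014943 - 1*881824) = 2 - (-1014943 - 881824) = 2 - 1*(-1896767) = 2 + 1896767 = 1896769)
(H - 1546209)/(2365909 - 2636429) = (1896769 - 1546209)/(2365909 - 2636429) = 350560/(-270520) = 350560*(-1/270520) = -8764/6763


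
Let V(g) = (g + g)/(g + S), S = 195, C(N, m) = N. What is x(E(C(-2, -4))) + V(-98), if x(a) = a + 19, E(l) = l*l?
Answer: 2035/97 ≈ 20.979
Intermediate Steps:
V(g) = 2*g/(195 + g) (V(g) = (g + g)/(g + 195) = (2*g)/(195 + g) = 2*g/(195 + g))
E(l) = l**2
x(a) = 19 + a
x(E(C(-2, -4))) + V(-98) = (19 + (-2)**2) + 2*(-98)/(195 - 98) = (19 + 4) + 2*(-98)/97 = 23 + 2*(-98)*(1/97) = 23 - 196/97 = 2035/97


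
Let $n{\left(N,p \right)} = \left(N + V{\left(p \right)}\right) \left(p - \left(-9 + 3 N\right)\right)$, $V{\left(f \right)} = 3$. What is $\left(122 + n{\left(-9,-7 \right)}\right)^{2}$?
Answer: $2704$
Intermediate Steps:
$n{\left(N,p \right)} = \left(3 + N\right) \left(9 + p - 3 N\right)$ ($n{\left(N,p \right)} = \left(N + 3\right) \left(p - \left(-9 + 3 N\right)\right) = \left(3 + N\right) \left(p - \left(-9 + 3 N\right)\right) = \left(3 + N\right) \left(9 + p - 3 N\right)$)
$\left(122 + n{\left(-9,-7 \right)}\right)^{2} = \left(122 + \left(27 - 3 \left(-9\right)^{2} + 3 \left(-7\right) - -63\right)\right)^{2} = \left(122 + \left(27 - 243 - 21 + 63\right)\right)^{2} = \left(122 - 174\right)^{2} = \left(-52\right)^{2} = 2704$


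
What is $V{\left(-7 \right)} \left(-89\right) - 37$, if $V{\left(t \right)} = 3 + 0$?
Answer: $-304$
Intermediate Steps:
$V{\left(t \right)} = 3$
$V{\left(-7 \right)} \left(-89\right) - 37 = 3 \left(-89\right) - 37 = -267 - 37 = -304$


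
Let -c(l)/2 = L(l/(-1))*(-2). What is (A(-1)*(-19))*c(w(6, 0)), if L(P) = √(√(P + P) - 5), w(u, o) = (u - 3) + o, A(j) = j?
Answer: 76*√(-5 + I*√6) ≈ 40.493 + 174.7*I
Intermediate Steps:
w(u, o) = -3 + o + u (w(u, o) = (-3 + u) + o = -3 + o + u)
L(P) = √(-5 + √2*√P) (L(P) = √(√(2*P) - 5) = √(√2*√P - 5) = √(-5 + √2*√P))
c(l) = 4*√(-5 + √2*√(-l)) (c(l) = -2*√(-5 + √2*√(l/(-1)))*(-2) = -2*√(-5 + √2*√(l*(-1)))*(-2) = -2*√(-5 + √2*√(-l))*(-2) = -(-4)*√(-5 + √2*√(-l)) = 4*√(-5 + √2*√(-l)))
(A(-1)*(-19))*c(w(6, 0)) = (-1*(-19))*(4*√(-5 + √2*√(-(-3 + 0 + 6)))) = 19*(4*√(-5 + √2*√(-1*3))) = 19*(4*√(-5 + √2*√(-3))) = 19*(4*√(-5 + √2*(I*√3))) = 19*(4*√(-5 + I*√6)) = 76*√(-5 + I*√6)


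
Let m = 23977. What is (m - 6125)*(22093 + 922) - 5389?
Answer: 410858391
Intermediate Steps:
(m - 6125)*(22093 + 922) - 5389 = (23977 - 6125)*(22093 + 922) - 5389 = 17852*23015 - 5389 = 410863780 - 5389 = 410858391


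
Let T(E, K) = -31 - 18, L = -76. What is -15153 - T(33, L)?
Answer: -15104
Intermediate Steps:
T(E, K) = -49
-15153 - T(33, L) = -15153 - 1*(-49) = -15153 + 49 = -15104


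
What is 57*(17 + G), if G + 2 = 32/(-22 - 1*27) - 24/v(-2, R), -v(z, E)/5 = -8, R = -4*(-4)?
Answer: 191976/245 ≈ 783.58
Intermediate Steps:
R = 16
v(z, E) = 40 (v(z, E) = -5*(-8) = 40)
G = -797/245 (G = -2 + (32/(-22 - 1*27) - 24/40) = -2 + (32/(-22 - 27) - 24*1/40) = -2 + (32/(-49) - 3/5) = -2 + (32*(-1/49) - 3/5) = -2 + (-32/49 - 3/5) = -2 - 307/245 = -797/245 ≈ -3.2531)
57*(17 + G) = 57*(17 - 797/245) = 57*(3368/245) = 191976/245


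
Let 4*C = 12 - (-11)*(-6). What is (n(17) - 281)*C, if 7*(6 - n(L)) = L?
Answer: 26217/7 ≈ 3745.3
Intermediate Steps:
n(L) = 6 - L/7
C = -27/2 (C = (12 - (-11)*(-6))/4 = (12 - 11*6)/4 = (12 - 66)/4 = (¼)*(-54) = -27/2 ≈ -13.500)
(n(17) - 281)*C = ((6 - ⅐*17) - 281)*(-27/2) = ((6 - 17/7) - 281)*(-27/2) = (25/7 - 281)*(-27/2) = -1942/7*(-27/2) = 26217/7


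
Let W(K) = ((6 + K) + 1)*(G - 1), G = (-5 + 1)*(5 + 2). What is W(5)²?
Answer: 121104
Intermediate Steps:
G = -28 (G = -4*7 = -28)
W(K) = -203 - 29*K (W(K) = ((6 + K) + 1)*(-28 - 1) = (7 + K)*(-29) = -203 - 29*K)
W(5)² = (-203 - 29*5)² = (-203 - 145)² = (-348)² = 121104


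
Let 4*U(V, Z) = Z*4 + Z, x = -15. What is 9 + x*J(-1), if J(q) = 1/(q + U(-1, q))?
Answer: 47/3 ≈ 15.667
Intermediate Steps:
U(V, Z) = 5*Z/4 (U(V, Z) = (Z*4 + Z)/4 = (4*Z + Z)/4 = (5*Z)/4 = 5*Z/4)
J(q) = 4/(9*q) (J(q) = 1/(q + 5*q/4) = 1/(9*q/4) = 4/(9*q))
9 + x*J(-1) = 9 - 20/(3*(-1)) = 9 - 20*(-1)/3 = 9 - 15*(-4/9) = 9 + 20/3 = 47/3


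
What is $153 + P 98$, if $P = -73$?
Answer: $-7001$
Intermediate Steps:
$153 + P 98 = 153 - 7154 = -7001$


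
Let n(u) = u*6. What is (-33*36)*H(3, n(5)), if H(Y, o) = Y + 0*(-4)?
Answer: -3564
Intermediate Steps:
n(u) = 6*u
H(Y, o) = Y (H(Y, o) = Y + 0 = Y)
(-33*36)*H(3, n(5)) = -33*36*3 = -1188*3 = -3564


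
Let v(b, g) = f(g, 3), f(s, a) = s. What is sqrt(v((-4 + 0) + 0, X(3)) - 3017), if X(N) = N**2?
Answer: 8*I*sqrt(47) ≈ 54.845*I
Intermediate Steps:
v(b, g) = g
sqrt(v((-4 + 0) + 0, X(3)) - 3017) = sqrt(3**2 - 3017) = sqrt(9 - 3017) = sqrt(-3008) = 8*I*sqrt(47)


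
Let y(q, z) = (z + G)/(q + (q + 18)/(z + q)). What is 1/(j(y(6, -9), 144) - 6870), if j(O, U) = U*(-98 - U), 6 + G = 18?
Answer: -1/41718 ≈ -2.3970e-5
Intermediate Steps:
G = 12 (G = -6 + 18 = 12)
y(q, z) = (12 + z)/(q + (18 + q)/(q + z)) (y(q, z) = (z + 12)/(q + (q + 18)/(z + q)) = (12 + z)/(q + (18 + q)/(q + z)))
1/(j(y(6, -9), 144) - 6870) = 1/(-1*144*(98 + 144) - 6870) = 1/(-1*144*242 - 6870) = 1/(-34848 - 6870) = 1/(-41718) = -1/41718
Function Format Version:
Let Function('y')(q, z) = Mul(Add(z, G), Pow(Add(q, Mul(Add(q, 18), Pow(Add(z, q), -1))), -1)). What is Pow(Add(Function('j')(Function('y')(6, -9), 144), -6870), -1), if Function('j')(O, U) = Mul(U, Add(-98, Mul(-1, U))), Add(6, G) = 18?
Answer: Rational(-1, 41718) ≈ -2.3970e-5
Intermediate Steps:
G = 12 (G = Add(-6, 18) = 12)
Function('y')(q, z) = Mul(Pow(Add(q, Mul(Pow(Add(q, z), -1), Add(18, q))), -1), Add(12, z)) (Function('y')(q, z) = Mul(Add(z, 12), Pow(Add(q, Mul(Add(q, 18), Pow(Add(z, q), -1))), -1)) = Mul(Add(12, z), Pow(Add(q, Mul(Add(18, q), Pow(Add(q, z), -1))), -1)) = Mul(Add(12, z), Pow(Add(q, Mul(Pow(Add(q, z), -1), Add(18, q))), -1)) = Mul(Pow(Add(q, Mul(Pow(Add(q, z), -1), Add(18, q))), -1), Add(12, z)))
Pow(Add(Function('j')(Function('y')(6, -9), 144), -6870), -1) = Pow(Add(Mul(-1, 144, Add(98, 144)), -6870), -1) = Pow(Add(Mul(-1, 144, 242), -6870), -1) = Pow(Add(-34848, -6870), -1) = Pow(-41718, -1) = Rational(-1, 41718)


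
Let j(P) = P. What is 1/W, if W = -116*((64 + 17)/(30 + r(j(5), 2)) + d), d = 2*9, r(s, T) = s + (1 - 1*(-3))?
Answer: -13/30276 ≈ -0.00042938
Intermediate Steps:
r(s, T) = 4 + s (r(s, T) = s + (1 + 3) = s + 4 = 4 + s)
d = 18
W = -30276/13 (W = -116*((64 + 17)/(30 + (4 + 5)) + 18) = -116*(81/(30 + 9) + 18) = -116*(81/39 + 18) = -116*(81*(1/39) + 18) = -116*(27/13 + 18) = -116*261/13 = -30276/13 ≈ -2328.9)
1/W = 1/(-30276/13) = -13/30276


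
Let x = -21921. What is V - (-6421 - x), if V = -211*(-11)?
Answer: -13179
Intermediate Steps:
V = 2321
V - (-6421 - x) = 2321 - (-6421 - 1*(-21921)) = 2321 - (-6421 + 21921) = 2321 - 1*15500 = 2321 - 15500 = -13179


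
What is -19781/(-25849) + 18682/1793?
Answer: 518378351/46347257 ≈ 11.185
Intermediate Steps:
-19781/(-25849) + 18682/1793 = -19781*(-1/25849) + 18682*(1/1793) = 19781/25849 + 18682/1793 = 518378351/46347257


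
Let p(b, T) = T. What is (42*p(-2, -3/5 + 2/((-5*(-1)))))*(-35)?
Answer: 294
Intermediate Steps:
(42*p(-2, -3/5 + 2/((-5*(-1)))))*(-35) = (42*(-3/5 + 2/((-5*(-1)))))*(-35) = (42*(-3*1/5 + 2/5))*(-35) = (42*(-3/5 + 2*(1/5)))*(-35) = (42*(-3/5 + 2/5))*(-35) = (42*(-1/5))*(-35) = -42/5*(-35) = 294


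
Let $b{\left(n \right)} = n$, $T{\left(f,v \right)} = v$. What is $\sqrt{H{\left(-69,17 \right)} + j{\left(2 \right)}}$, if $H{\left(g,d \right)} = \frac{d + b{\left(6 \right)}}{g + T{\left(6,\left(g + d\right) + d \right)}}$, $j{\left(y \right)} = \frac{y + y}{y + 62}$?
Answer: $\frac{i \sqrt{429}}{52} \approx 0.39831 i$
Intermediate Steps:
$j{\left(y \right)} = \frac{2 y}{62 + y}$
$H{\left(g,d \right)} = \frac{6 + d}{2 d + 2 g}$ ($H{\left(g,d \right)} = \frac{d + 6}{g + \left(\left(g + d\right) + d\right)} = \frac{6 + d}{g + \left(\left(d + g\right) + d\right)} = \frac{6 + d}{g + \left(g + 2 d\right)} = \frac{6 + d}{2 d + 2 g}$)
$\sqrt{H{\left(-69,17 \right)} + j{\left(2 \right)}} = \sqrt{\frac{3 + \frac{1}{2} \cdot 17}{17 - 69} + 2 \cdot 2 \frac{1}{62 + 2}} = \sqrt{\frac{3 + \frac{17}{2}}{-52} + 2 \cdot 2 \cdot \frac{1}{64}} = \sqrt{\left(- \frac{1}{52}\right) \frac{23}{2} + 2 \cdot 2 \cdot \frac{1}{64}} = \sqrt{- \frac{23}{104} + \frac{1}{16}} = \sqrt{- \frac{33}{208}} = \frac{i \sqrt{429}}{52}$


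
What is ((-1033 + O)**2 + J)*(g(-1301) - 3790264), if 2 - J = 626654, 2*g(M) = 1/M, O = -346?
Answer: -12574281849538781/2602 ≈ -4.8325e+12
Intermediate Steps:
g(M) = 1/(2*M)
J = -626652 (J = 2 - 1*626654 = 2 - 626654 = -626652)
((-1033 + O)**2 + J)*(g(-1301) - 3790264) = ((-1033 - 346)**2 - 626652)*((1/2)/(-1301) - 3790264) = ((-1379)**2 - 626652)*((1/2)*(-1/1301) - 3790264) = (1901641 - 626652)*(-1/2602 - 3790264) = 1274989*(-9862266929/2602) = -12574281849538781/2602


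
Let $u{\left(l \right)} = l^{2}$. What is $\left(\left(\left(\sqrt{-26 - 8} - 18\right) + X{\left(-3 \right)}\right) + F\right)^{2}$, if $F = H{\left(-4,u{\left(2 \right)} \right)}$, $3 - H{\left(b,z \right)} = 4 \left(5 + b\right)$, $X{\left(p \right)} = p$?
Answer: $\left(22 - i \sqrt{34}\right)^{2} \approx 450.0 - 256.56 i$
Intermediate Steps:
$H{\left(b,z \right)} = -17 - 4 b$ ($H{\left(b,z \right)} = 3 - 4 \left(5 + b\right) = 3 - \left(20 + 4 b\right) = -17 - 4 b$)
$F = -1$ ($F = -17 - -16 = -17 + 16 = -1$)
$\left(\left(\left(\sqrt{-26 - 8} - 18\right) + X{\left(-3 \right)}\right) + F\right)^{2} = \left(\left(\left(\sqrt{-26 - 8} - 18\right) - 3\right) - 1\right)^{2} = \left(\left(\left(\sqrt{-34} - 18\right) - 3\right) - 1\right)^{2} = \left(\left(\left(i \sqrt{34} - 18\right) - 3\right) - 1\right)^{2} = \left(\left(\left(-18 + i \sqrt{34}\right) - 3\right) - 1\right)^{2} = \left(\left(-21 + i \sqrt{34}\right) - 1\right)^{2} = \left(-22 + i \sqrt{34}\right)^{2}$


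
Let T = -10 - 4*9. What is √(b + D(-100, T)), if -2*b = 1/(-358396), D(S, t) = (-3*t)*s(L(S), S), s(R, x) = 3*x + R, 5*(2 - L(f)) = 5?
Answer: I*√5300008700794594/358396 ≈ 203.13*I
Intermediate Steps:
L(f) = 1 (L(f) = 2 - ⅕*5 = 2 - 1 = 1)
s(R, x) = R + 3*x
T = -46 (T = -10 - 36 = -46)
D(S, t) = -3*t*(1 + 3*S) (D(S, t) = (-3*t)*(1 + 3*S) = -3*t*(1 + 3*S))
b = 1/716792 (b = -½/(-358396) = -½*(-1/358396) = 1/716792 ≈ 1.3951e-6)
√(b + D(-100, T)) = √(1/716792 - 3*(-46)*(1 + 3*(-100))) = √(1/716792 - 3*(-46)*(1 - 300)) = √(1/716792 - 3*(-46)*(-299)) = √(1/716792 - 41262) = √(-29576271503/716792) = I*√5300008700794594/358396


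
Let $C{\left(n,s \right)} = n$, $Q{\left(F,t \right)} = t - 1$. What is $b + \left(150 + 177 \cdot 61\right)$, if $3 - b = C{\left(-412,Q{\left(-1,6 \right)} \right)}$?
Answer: $11362$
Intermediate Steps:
$Q{\left(F,t \right)} = -1 + t$
$b = 415$ ($b = 3 - -412 = 3 + 412 = 415$)
$b + \left(150 + 177 \cdot 61\right) = 415 + \left(150 + 177 \cdot 61\right) = 415 + \left(150 + 10797\right) = 415 + 10947 = 11362$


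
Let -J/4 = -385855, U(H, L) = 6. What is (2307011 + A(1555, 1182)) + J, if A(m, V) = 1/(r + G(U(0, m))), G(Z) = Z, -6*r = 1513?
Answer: 5687086581/1477 ≈ 3.8504e+6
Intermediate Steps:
r = -1513/6 (r = -1/6*1513 = -1513/6 ≈ -252.17)
J = 1543420 (J = -4*(-385855) = 1543420)
A(m, V) = -6/1477 (A(m, V) = 1/(-1513/6 + 6) = 1/(-1477/6) = -6/1477)
(2307011 + A(1555, 1182)) + J = (2307011 - 6/1477) + 1543420 = 3407455241/1477 + 1543420 = 5687086581/1477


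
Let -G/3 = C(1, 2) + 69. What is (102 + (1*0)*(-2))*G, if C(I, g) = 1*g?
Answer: -21726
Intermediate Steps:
C(I, g) = g
G = -213 (G = -3*(2 + 69) = -3*71 = -213)
(102 + (1*0)*(-2))*G = (102 + (1*0)*(-2))*(-213) = (102 + 0*(-2))*(-213) = (102 + 0)*(-213) = 102*(-213) = -21726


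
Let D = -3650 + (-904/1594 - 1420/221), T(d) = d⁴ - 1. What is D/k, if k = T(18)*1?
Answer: -644131682/18489981575 ≈ -0.034837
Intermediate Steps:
T(d) = -1 + d⁴
k = 104975 (k = (-1 + 18⁴)*1 = (-1 + 104976)*1 = 104975*1 = 104975)
D = -644131682/176137 (D = -3650 + (-904*1/1594 - 1420*1/221) = -3650 + (-452/797 - 1420/221) = -3650 - 1231632/176137 = -644131682/176137 ≈ -3657.0)
D/k = -644131682/176137/104975 = -644131682/176137*1/104975 = -644131682/18489981575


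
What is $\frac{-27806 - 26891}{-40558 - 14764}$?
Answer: $\frac{54697}{55322} \approx 0.9887$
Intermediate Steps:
$\frac{-27806 - 26891}{-40558 - 14764} = \frac{-27806 - 26891}{-55322} = \left(-27806 - 26891\right) \left(- \frac{1}{55322}\right) = \left(-54697\right) \left(- \frac{1}{55322}\right) = \frac{54697}{55322}$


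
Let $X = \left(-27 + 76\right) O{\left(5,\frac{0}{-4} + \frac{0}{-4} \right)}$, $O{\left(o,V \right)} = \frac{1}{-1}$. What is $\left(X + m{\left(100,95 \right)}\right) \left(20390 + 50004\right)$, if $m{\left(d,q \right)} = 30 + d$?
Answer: $5701914$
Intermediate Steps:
$O{\left(o,V \right)} = -1$
$X = -49$ ($X = \left(-27 + 76\right) \left(-1\right) = 49 \left(-1\right) = -49$)
$\left(X + m{\left(100,95 \right)}\right) \left(20390 + 50004\right) = \left(-49 + \left(30 + 100\right)\right) \left(20390 + 50004\right) = \left(-49 + 130\right) 70394 = 81 \cdot 70394 = 5701914$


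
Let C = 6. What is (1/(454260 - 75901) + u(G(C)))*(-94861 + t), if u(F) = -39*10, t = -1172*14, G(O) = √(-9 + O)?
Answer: 16418854641421/378359 ≈ 4.3395e+7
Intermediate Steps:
t = -16408
u(F) = -390
(1/(454260 - 75901) + u(G(C)))*(-94861 + t) = (1/(454260 - 75901) - 390)*(-94861 - 16408) = (1/378359 - 390)*(-111269) = -147560009/378359*(-111269) = 16418854641421/378359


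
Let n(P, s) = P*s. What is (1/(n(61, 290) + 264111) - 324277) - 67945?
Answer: -110528551821/281801 ≈ -3.9222e+5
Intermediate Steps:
(1/(n(61, 290) + 264111) - 324277) - 67945 = (1/(61*290 + 264111) - 324277) - 67945 = (1/(17690 + 264111) - 324277) - 67945 = (1/281801 - 324277) - 67945 = -91381582876/281801 - 67945 = -110528551821/281801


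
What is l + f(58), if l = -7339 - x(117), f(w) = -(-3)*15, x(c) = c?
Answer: -7411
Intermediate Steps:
f(w) = 45 (f(w) = -3*(-15) = 45)
l = -7456 (l = -7339 - 1*117 = -7339 - 117 = -7456)
l + f(58) = -7456 + 45 = -7411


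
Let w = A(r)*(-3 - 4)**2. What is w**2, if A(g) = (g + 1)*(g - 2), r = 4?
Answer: 240100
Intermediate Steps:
A(g) = (1 + g)*(-2 + g)
w = 490 (w = (-2 + 4**2 - 1*4)*(-3 - 4)**2 = (-2 + 16 - 4)*(-7)**2 = 10*49 = 490)
w**2 = 490**2 = 240100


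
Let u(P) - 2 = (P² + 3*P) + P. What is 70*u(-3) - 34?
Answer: -104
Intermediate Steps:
u(P) = 2 + P² + 4*P (u(P) = 2 + ((P² + 3*P) + P) = 2 + (P² + 4*P) = 2 + P² + 4*P)
70*u(-3) - 34 = 70*(2 + (-3)² + 4*(-3)) - 34 = 70*(2 + 9 - 12) - 34 = 70*(-1) - 34 = -70 - 34 = -104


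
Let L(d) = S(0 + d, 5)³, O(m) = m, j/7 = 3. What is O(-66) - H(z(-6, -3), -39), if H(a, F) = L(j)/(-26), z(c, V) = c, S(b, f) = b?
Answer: 7545/26 ≈ 290.19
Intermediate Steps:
j = 21 (j = 7*3 = 21)
L(d) = d³ (L(d) = (0 + d)³ = d³)
H(a, F) = -9261/26 (H(a, F) = 21³/(-26) = 9261*(-1/26) = -9261/26)
O(-66) - H(z(-6, -3), -39) = -66 - 1*(-9261/26) = -66 + 9261/26 = 7545/26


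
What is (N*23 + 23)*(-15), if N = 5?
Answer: -2070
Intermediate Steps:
(N*23 + 23)*(-15) = (5*23 + 23)*(-15) = (115 + 23)*(-15) = 138*(-15) = -2070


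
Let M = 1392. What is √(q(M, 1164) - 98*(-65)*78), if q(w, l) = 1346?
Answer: √498206 ≈ 705.84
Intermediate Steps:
√(q(M, 1164) - 98*(-65)*78) = √(1346 - 98*(-65)*78) = √(1346 + 6370*78) = √(1346 + 496860) = √498206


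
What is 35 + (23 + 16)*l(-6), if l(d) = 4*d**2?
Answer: 5651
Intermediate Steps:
35 + (23 + 16)*l(-6) = 35 + (23 + 16)*(4*(-6)**2) = 35 + 39*(4*36) = 35 + 39*144 = 35 + 5616 = 5651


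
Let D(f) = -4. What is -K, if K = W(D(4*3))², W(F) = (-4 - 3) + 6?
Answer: -1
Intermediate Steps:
W(F) = -1 (W(F) = -7 + 6 = -1)
K = 1 (K = (-1)² = 1)
-K = -1*1 = -1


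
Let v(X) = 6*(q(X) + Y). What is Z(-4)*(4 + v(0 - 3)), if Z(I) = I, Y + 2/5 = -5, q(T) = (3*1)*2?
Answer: -152/5 ≈ -30.400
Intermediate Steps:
q(T) = 6 (q(T) = 3*2 = 6)
Y = -27/5 (Y = -⅖ - 5 = -27/5 ≈ -5.4000)
v(X) = 18/5 (v(X) = 6*(6 - 27/5) = 6*(⅗) = 18/5)
Z(-4)*(4 + v(0 - 3)) = -4*(4 + 18/5) = -4*38/5 = -152/5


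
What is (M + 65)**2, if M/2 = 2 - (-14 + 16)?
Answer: 4225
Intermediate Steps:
M = 0 (M = 2*(2 - (-14 + 16)) = 2*(2 - 1*2) = 2*(2 - 2) = 2*0 = 0)
(M + 65)**2 = (0 + 65)**2 = 65**2 = 4225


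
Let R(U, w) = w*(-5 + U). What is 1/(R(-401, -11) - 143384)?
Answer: -1/138918 ≈ -7.1985e-6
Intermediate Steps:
1/(R(-401, -11) - 143384) = 1/(-11*(-5 - 401) - 143384) = 1/(-11*(-406) - 143384) = 1/(4466 - 143384) = 1/(-138918) = -1/138918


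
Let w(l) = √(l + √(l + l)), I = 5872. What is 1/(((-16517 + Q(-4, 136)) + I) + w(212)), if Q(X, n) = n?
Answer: 1/(-10509 + √(212 + 2*√106)) ≈ -9.5295e-5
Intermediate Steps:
w(l) = √(l + √2*√l) (w(l) = √(l + √(2*l)) = √(l + √2*√l))
1/(((-16517 + Q(-4, 136)) + I) + w(212)) = 1/(((-16517 + 136) + 5872) + √(212 + √2*√212)) = 1/((-16381 + 5872) + √(212 + √2*(2*√53))) = 1/(-10509 + √(212 + 2*√106))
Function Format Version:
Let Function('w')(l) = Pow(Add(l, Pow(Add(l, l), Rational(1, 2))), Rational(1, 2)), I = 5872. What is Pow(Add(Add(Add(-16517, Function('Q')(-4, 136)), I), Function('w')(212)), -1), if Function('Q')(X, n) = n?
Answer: Pow(Add(-10509, Pow(Add(212, Mul(2, Pow(106, Rational(1, 2)))), Rational(1, 2))), -1) ≈ -9.5295e-5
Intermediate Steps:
Function('w')(l) = Pow(Add(l, Mul(Pow(2, Rational(1, 2)), Pow(l, Rational(1, 2)))), Rational(1, 2)) (Function('w')(l) = Pow(Add(l, Pow(Mul(2, l), Rational(1, 2))), Rational(1, 2)) = Pow(Add(l, Mul(Pow(2, Rational(1, 2)), Pow(l, Rational(1, 2)))), Rational(1, 2)))
Pow(Add(Add(Add(-16517, Function('Q')(-4, 136)), I), Function('w')(212)), -1) = Pow(Add(Add(Add(-16517, 136), 5872), Pow(Add(212, Mul(Pow(2, Rational(1, 2)), Pow(212, Rational(1, 2)))), Rational(1, 2))), -1) = Pow(Add(Add(-16381, 5872), Pow(Add(212, Mul(Pow(2, Rational(1, 2)), Mul(2, Pow(53, Rational(1, 2))))), Rational(1, 2))), -1) = Pow(Add(-10509, Pow(Add(212, Mul(2, Pow(106, Rational(1, 2)))), Rational(1, 2))), -1)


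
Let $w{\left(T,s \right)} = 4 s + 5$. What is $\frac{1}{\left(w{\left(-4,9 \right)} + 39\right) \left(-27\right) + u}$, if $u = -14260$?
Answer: $- \frac{1}{16420} \approx -6.0901 \cdot 10^{-5}$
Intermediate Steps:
$w{\left(T,s \right)} = 5 + 4 s$
$\frac{1}{\left(w{\left(-4,9 \right)} + 39\right) \left(-27\right) + u} = \frac{1}{\left(\left(5 + 4 \cdot 9\right) + 39\right) \left(-27\right) - 14260} = \frac{1}{\left(\left(5 + 36\right) + 39\right) \left(-27\right) - 14260} = \frac{1}{\left(41 + 39\right) \left(-27\right) - 14260} = \frac{1}{80 \left(-27\right) - 14260} = \frac{1}{-2160 - 14260} = \frac{1}{-16420} = - \frac{1}{16420}$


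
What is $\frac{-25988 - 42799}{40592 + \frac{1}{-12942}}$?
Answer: $- \frac{890241354}{525341663} \approx -1.6946$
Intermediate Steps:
$\frac{-25988 - 42799}{40592 + \frac{1}{-12942}} = - \frac{68787}{40592 - \frac{1}{12942}} = - \frac{68787}{\frac{525341663}{12942}} = \left(-68787\right) \frac{12942}{525341663} = - \frac{890241354}{525341663}$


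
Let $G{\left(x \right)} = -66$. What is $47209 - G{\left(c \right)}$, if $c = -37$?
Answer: $47275$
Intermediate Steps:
$47209 - G{\left(c \right)} = 47209 - -66 = 47209 + 66 = 47275$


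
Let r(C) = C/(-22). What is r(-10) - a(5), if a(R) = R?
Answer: -50/11 ≈ -4.5455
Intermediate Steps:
r(C) = -C/22 (r(C) = C*(-1/22) = -C/22)
r(-10) - a(5) = -1/22*(-10) - 1*5 = 5/11 - 5 = -50/11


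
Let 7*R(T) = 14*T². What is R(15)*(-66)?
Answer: -29700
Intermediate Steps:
R(T) = 2*T² (R(T) = (14*T²)/7 = 2*T²)
R(15)*(-66) = (2*15²)*(-66) = (2*225)*(-66) = 450*(-66) = -29700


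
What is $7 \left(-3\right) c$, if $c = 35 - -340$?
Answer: $-7875$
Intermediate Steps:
$c = 375$ ($c = 35 + 340 = 375$)
$7 \left(-3\right) c = 7 \left(-3\right) 375 = \left(-21\right) 375 = -7875$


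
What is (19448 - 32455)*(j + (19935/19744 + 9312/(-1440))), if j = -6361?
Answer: 24524567168321/296160 ≈ 8.2808e+7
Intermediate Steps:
(19448 - 32455)*(j + (19935/19744 + 9312/(-1440))) = (19448 - 32455)*(-6361 + (19935/19744 + 9312/(-1440))) = -13007*(-6361 + (19935*(1/19744) + 9312*(-1/1440))) = -13007*(-6361 + (19935/19744 - 97/15)) = -13007*(-6361 - 1616143/296160) = -13007*(-1885489903/296160) = 24524567168321/296160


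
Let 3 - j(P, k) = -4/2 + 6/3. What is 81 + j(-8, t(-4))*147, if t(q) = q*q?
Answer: 522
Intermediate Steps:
t(q) = q**2
j(P, k) = 3 (j(P, k) = 3 - (-4/2 + 6/3) = 3 - (-4*1/2 + 6*(1/3)) = 3 - (-2 + 2) = 3 - 1*0 = 3 + 0 = 3)
81 + j(-8, t(-4))*147 = 81 + 3*147 = 81 + 441 = 522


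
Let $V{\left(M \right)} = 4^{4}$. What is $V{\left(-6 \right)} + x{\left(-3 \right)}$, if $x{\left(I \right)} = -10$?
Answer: $246$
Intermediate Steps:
$V{\left(M \right)} = 256$
$V{\left(-6 \right)} + x{\left(-3 \right)} = 256 - 10 = 246$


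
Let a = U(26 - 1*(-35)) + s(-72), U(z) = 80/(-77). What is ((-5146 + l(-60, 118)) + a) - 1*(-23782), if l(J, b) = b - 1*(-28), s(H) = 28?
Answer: 1448290/77 ≈ 18809.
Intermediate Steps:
U(z) = -80/77 (U(z) = 80*(-1/77) = -80/77)
a = 2076/77 (a = -80/77 + 28 = 2076/77 ≈ 26.961)
l(J, b) = 28 + b (l(J, b) = b + 28 = 28 + b)
((-5146 + l(-60, 118)) + a) - 1*(-23782) = ((-5146 + (28 + 118)) + 2076/77) - 1*(-23782) = ((-5146 + 146) + 2076/77) + 23782 = (-5000 + 2076/77) + 23782 = -382924/77 + 23782 = 1448290/77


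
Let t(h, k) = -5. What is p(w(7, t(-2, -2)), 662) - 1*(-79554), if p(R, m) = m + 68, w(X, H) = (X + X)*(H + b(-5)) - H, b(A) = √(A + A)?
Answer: 80284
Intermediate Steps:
b(A) = √2*√A (b(A) = √(2*A) = √2*√A)
w(X, H) = -H + 2*X*(H + I*√10) (w(X, H) = (X + X)*(H + √2*√(-5)) - H = (2*X)*(H + √2*(I*√5)) - H = (2*X)*(H + I*√10) - H = 2*X*(H + I*√10) - H = -H + 2*X*(H + I*√10))
p(R, m) = 68 + m
p(w(7, t(-2, -2)), 662) - 1*(-79554) = (68 + 662) - 1*(-79554) = 730 + 79554 = 80284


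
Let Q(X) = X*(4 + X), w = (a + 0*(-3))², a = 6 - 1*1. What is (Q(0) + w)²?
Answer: 625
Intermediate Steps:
a = 5 (a = 6 - 1 = 5)
w = 25 (w = (5 + 0*(-3))² = (5 + 0)² = 5² = 25)
(Q(0) + w)² = (0*(4 + 0) + 25)² = (0*4 + 25)² = (0 + 25)² = 25² = 625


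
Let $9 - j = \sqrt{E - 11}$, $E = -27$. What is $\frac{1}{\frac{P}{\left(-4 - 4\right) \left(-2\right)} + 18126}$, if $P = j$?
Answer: $\frac{4640400}{84114500663} + \frac{16 i \sqrt{38}}{84114500663} \approx 5.5168 \cdot 10^{-5} + 1.1726 \cdot 10^{-9} i$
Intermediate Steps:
$j = 9 - i \sqrt{38}$ ($j = 9 - \sqrt{-27 - 11} = 9 - \sqrt{-38} = 9 - i \sqrt{38} \approx 9.0 - 6.1644 i$)
$P = 9 - i \sqrt{38} \approx 9.0 - 6.1644 i$
$\frac{1}{\frac{P}{\left(-4 - 4\right) \left(-2\right)} + 18126} = \frac{1}{\frac{9 - i \sqrt{38}}{\left(-4 - 4\right) \left(-2\right)} + 18126} = \frac{1}{\frac{9 - i \sqrt{38}}{\left(-8\right) \left(-2\right)} + 18126} = \frac{1}{\frac{9 - i \sqrt{38}}{16} + 18126} = \frac{1}{\left(\frac{9}{16} - \frac{i \sqrt{38}}{16}\right) + 18126} = \frac{1}{\frac{290025}{16} - \frac{i \sqrt{38}}{16}}$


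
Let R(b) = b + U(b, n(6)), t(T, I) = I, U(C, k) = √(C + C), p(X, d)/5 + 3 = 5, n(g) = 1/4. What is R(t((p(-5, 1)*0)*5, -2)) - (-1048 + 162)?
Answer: 884 + 2*I ≈ 884.0 + 2.0*I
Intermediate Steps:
n(g) = ¼
p(X, d) = 10 (p(X, d) = -15 + 5*5 = -15 + 25 = 10)
U(C, k) = √2*√C (U(C, k) = √(2*C) = √2*√C)
R(b) = b + √2*√b
R(t((p(-5, 1)*0)*5, -2)) - (-1048 + 162) = (-2 + √2*√(-2)) - (-1048 + 162) = (-2 + √2*(I*√2)) - 1*(-886) = (-2 + 2*I) + 886 = 884 + 2*I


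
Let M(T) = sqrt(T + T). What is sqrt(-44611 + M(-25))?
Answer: sqrt(-44611 + 5*I*sqrt(2)) ≈ 0.017 + 211.21*I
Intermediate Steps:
M(T) = sqrt(2)*sqrt(T) (M(T) = sqrt(2*T) = sqrt(2)*sqrt(T))
sqrt(-44611 + M(-25)) = sqrt(-44611 + sqrt(2)*sqrt(-25)) = sqrt(-44611 + sqrt(2)*(5*I)) = sqrt(-44611 + 5*I*sqrt(2))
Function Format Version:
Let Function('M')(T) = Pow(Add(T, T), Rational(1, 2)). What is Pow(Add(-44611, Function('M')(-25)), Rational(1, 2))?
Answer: Pow(Add(-44611, Mul(5, I, Pow(2, Rational(1, 2)))), Rational(1, 2)) ≈ Add(0.017, Mul(211.21, I))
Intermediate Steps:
Function('M')(T) = Mul(Pow(2, Rational(1, 2)), Pow(T, Rational(1, 2))) (Function('M')(T) = Pow(Mul(2, T), Rational(1, 2)) = Mul(Pow(2, Rational(1, 2)), Pow(T, Rational(1, 2))))
Pow(Add(-44611, Function('M')(-25)), Rational(1, 2)) = Pow(Add(-44611, Mul(Pow(2, Rational(1, 2)), Pow(-25, Rational(1, 2)))), Rational(1, 2)) = Pow(Add(-44611, Mul(Pow(2, Rational(1, 2)), Mul(5, I))), Rational(1, 2)) = Pow(Add(-44611, Mul(5, I, Pow(2, Rational(1, 2)))), Rational(1, 2))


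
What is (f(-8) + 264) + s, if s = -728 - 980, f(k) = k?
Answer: -1452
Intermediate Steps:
s = -1708
(f(-8) + 264) + s = (-8 + 264) - 1708 = 256 - 1708 = -1452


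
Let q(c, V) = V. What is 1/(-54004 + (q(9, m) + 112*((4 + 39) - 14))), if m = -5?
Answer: -1/50761 ≈ -1.9700e-5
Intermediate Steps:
1/(-54004 + (q(9, m) + 112*((4 + 39) - 14))) = 1/(-54004 + (-5 + 112*((4 + 39) - 14))) = 1/(-54004 + (-5 + 112*(43 - 14))) = 1/(-54004 + (-5 + 112*29)) = 1/(-54004 + (-5 + 3248)) = 1/(-54004 + 3243) = 1/(-50761) = -1/50761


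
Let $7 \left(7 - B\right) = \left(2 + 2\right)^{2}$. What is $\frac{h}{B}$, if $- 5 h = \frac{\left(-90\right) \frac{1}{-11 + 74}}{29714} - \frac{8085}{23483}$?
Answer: $\frac{168189866}{11513268723} \approx 0.014608$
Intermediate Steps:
$B = \frac{33}{7}$ ($B = 7 - \frac{\left(2 + 2\right)^{2}}{7} = 7 - \frac{4^{2}}{7} = 7 - \frac{16}{7} = \frac{33}{7} \approx 4.7143$)
$h = \frac{168189866}{2442208517}$ ($h = - \frac{\frac{\left(-90\right) \frac{1}{-11 + 74}}{29714} - \frac{8085}{23483}}{5} = - \frac{- \frac{90}{63} \cdot \frac{1}{29714} - \frac{8085}{23483}}{5} = - \frac{\left(-90\right) \frac{1}{63} \cdot \frac{1}{29714} - \frac{8085}{23483}}{5} = - \frac{\left(- \frac{10}{7}\right) \frac{1}{29714} - \frac{8085}{23483}}{5} = - \frac{- \frac{5}{103999} - \frac{8085}{23483}}{5} = \left(- \frac{1}{5}\right) \left(- \frac{840949330}{2442208517}\right) = \frac{168189866}{2442208517} \approx 0.068868$)
$\frac{h}{B} = \frac{168189866}{2442208517 \cdot \frac{33}{7}} = \frac{168189866}{2442208517} \cdot \frac{7}{33} = \frac{168189866}{11513268723}$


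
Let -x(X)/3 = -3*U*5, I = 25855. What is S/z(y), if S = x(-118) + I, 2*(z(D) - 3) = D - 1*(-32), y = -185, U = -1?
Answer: -51620/147 ≈ -351.16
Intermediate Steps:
x(X) = -45 (x(X) = -3*(-3*(-1))*5 = -9*5 = -3*15 = -45)
z(D) = 19 + D/2 (z(D) = 3 + (D - 1*(-32))/2 = 3 + (D + 32)/2 = 3 + (32 + D)/2 = 3 + (16 + D/2) = 19 + D/2)
S = 25810 (S = -45 + 25855 = 25810)
S/z(y) = 25810/(19 + (½)*(-185)) = 25810/(19 - 185/2) = 25810/(-147/2) = 25810*(-2/147) = -51620/147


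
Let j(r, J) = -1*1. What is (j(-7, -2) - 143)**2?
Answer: 20736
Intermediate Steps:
j(r, J) = -1
(j(-7, -2) - 143)**2 = (-1 - 143)**2 = (-144)**2 = 20736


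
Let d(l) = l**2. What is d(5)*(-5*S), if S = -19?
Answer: 2375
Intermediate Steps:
d(5)*(-5*S) = 5**2*(-5*(-19)) = 25*95 = 2375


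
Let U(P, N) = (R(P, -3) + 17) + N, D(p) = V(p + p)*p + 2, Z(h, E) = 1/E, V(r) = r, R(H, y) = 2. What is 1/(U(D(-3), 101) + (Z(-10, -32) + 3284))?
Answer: 32/108927 ≈ 0.00029377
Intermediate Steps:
D(p) = 2 + 2*p² (D(p) = (p + p)*p + 2 = (2*p)*p + 2 = 2*p² + 2 = 2 + 2*p²)
U(P, N) = 19 + N (U(P, N) = (2 + 17) + N = 19 + N)
1/(U(D(-3), 101) + (Z(-10, -32) + 3284)) = 1/((19 + 101) + (1/(-32) + 3284)) = 1/(120 + (-1/32 + 3284)) = 1/(120 + 105087/32) = 1/(108927/32) = 32/108927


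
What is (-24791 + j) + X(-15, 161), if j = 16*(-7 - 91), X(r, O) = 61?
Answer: -26298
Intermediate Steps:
j = -1568 (j = 16*(-98) = -1568)
(-24791 + j) + X(-15, 161) = (-24791 - 1568) + 61 = -26359 + 61 = -26298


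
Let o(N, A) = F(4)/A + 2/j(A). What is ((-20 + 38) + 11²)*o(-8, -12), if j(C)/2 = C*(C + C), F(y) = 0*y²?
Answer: 139/288 ≈ 0.48264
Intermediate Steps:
F(y) = 0
j(C) = 4*C² (j(C) = 2*(C*(C + C)) = 2*(C*(2*C)) = 2*(2*C²) = 4*C²)
o(N, A) = 1/(2*A²) (o(N, A) = 0/A + 2/((4*A²)) = 0 + 2*(1/(4*A²)) = 0 + 1/(2*A²) = 1/(2*A²))
((-20 + 38) + 11²)*o(-8, -12) = ((-20 + 38) + 11²)*((½)/(-12)²) = (18 + 121)*((½)*(1/144)) = 139*(1/288) = 139/288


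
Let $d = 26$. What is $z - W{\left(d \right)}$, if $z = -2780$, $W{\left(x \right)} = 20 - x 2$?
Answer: $-2748$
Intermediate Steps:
$W{\left(x \right)} = 20 - 2 x$
$z - W{\left(d \right)} = -2780 - \left(20 - 52\right) = -2780 - -32 = -2780 + 32 = -2748$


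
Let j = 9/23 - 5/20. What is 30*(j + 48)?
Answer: 66435/46 ≈ 1444.2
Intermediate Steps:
j = 13/92 (j = 9*(1/23) - 5*1/20 = 9/23 - ¼ = 13/92 ≈ 0.14130)
30*(j + 48) = 30*(13/92 + 48) = 30*(4429/92) = 66435/46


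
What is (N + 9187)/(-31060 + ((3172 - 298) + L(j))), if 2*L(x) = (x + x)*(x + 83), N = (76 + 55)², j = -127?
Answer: -13174/11299 ≈ -1.1659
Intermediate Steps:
N = 17161 (N = 131² = 17161)
L(x) = x*(83 + x) (L(x) = ((x + x)*(x + 83))/2 = ((2*x)*(83 + x))/2 = (2*x*(83 + x))/2 = x*(83 + x))
(N + 9187)/(-31060 + ((3172 - 298) + L(j))) = (17161 + 9187)/(-31060 + ((3172 - 298) - 127*(83 - 127))) = 26348/(-31060 + (2874 - 127*(-44))) = 26348/(-31060 + (2874 + 5588)) = 26348/(-31060 + 8462) = 26348/(-22598) = 26348*(-1/22598) = -13174/11299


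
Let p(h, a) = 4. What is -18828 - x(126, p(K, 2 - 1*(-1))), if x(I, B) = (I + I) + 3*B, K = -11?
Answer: -19092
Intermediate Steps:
x(I, B) = 2*I + 3*B
-18828 - x(126, p(K, 2 - 1*(-1))) = -18828 - (2*126 + 3*4) = -18828 - (252 + 12) = -18828 - 1*264 = -18828 - 264 = -19092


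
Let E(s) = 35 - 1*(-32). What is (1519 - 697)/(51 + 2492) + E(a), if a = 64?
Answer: 171203/2543 ≈ 67.323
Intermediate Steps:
E(s) = 67 (E(s) = 35 + 32 = 67)
(1519 - 697)/(51 + 2492) + E(a) = (1519 - 697)/(51 + 2492) + 67 = 822/2543 + 67 = 171203/2543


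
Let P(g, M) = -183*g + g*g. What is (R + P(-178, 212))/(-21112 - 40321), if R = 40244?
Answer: -104502/61433 ≈ -1.7011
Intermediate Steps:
P(g, M) = g² - 183*g (P(g, M) = -183*g + g² = g² - 183*g)
(R + P(-178, 212))/(-21112 - 40321) = (40244 - 178*(-183 - 178))/(-21112 - 40321) = (40244 - 178*(-361))/(-61433) = (40244 + 64258)*(-1/61433) = 104502*(-1/61433) = -104502/61433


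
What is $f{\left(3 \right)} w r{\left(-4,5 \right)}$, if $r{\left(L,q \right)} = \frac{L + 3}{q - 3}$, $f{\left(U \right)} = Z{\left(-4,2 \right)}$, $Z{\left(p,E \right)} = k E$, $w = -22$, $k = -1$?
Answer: $-22$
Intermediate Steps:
$Z{\left(p,E \right)} = - E$
$f{\left(U \right)} = -2$ ($f{\left(U \right)} = \left(-1\right) 2 = -2$)
$r{\left(L,q \right)} = \frac{3 + L}{-3 + q}$
$f{\left(3 \right)} w r{\left(-4,5 \right)} = \left(-2\right) \left(-22\right) \frac{3 - 4}{-3 + 5} = 44 \cdot \frac{1}{2} \left(-1\right) = 44 \left(- \frac{1}{2}\right) = -22$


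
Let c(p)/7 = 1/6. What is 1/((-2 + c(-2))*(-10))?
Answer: 3/25 ≈ 0.12000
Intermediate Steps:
c(p) = 7/6
1/((-2 + c(-2))*(-10)) = 1/((-2 + 7/6)*(-10)) = 1/(-⅚*(-10)) = 1/(25/3) = 3/25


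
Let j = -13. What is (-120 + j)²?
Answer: 17689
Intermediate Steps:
(-120 + j)² = (-120 - 13)² = (-133)² = 17689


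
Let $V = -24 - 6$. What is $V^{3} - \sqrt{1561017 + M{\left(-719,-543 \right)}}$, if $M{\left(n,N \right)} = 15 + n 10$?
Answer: $-27000 - \sqrt{1553842} \approx -28247.0$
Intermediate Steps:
$M{\left(n,N \right)} = 15 + 10 n$
$V = -30$ ($V = -24 - 6 = -30$)
$V^{3} - \sqrt{1561017 + M{\left(-719,-543 \right)}} = \left(-30\right)^{3} - \sqrt{1561017 + \left(15 + 10 \left(-719\right)\right)} = -27000 - \sqrt{1561017 + \left(15 - 7190\right)} = -27000 - \sqrt{1561017 - 7175} = -27000 - \sqrt{1553842}$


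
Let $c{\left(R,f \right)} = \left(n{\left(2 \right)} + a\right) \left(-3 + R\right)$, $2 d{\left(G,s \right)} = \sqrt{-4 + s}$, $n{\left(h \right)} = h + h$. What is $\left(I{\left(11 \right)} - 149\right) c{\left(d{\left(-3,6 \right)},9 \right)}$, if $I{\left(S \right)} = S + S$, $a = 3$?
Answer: $2667 - \frac{889 \sqrt{2}}{2} \approx 2038.4$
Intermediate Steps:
$n{\left(h \right)} = 2 h$
$I{\left(S \right)} = 2 S$
$d{\left(G,s \right)} = \frac{\sqrt{-4 + s}}{2}$
$c{\left(R,f \right)} = -21 + 7 R$ ($c{\left(R,f \right)} = \left(2 \cdot 2 + 3\right) \left(-3 + R\right) = \left(4 + 3\right) \left(-3 + R\right) = 7 \left(-3 + R\right) = -21 + 7 R$)
$\left(I{\left(11 \right)} - 149\right) c{\left(d{\left(-3,6 \right)},9 \right)} = \left(2 \cdot 11 - 149\right) \left(-21 + 7 \frac{\sqrt{-4 + 6}}{2}\right) = \left(22 - 149\right) \left(-21 + 7 \frac{\sqrt{2}}{2}\right) = - 127 \left(-21 + \frac{7 \sqrt{2}}{2}\right) = 2667 - \frac{889 \sqrt{2}}{2}$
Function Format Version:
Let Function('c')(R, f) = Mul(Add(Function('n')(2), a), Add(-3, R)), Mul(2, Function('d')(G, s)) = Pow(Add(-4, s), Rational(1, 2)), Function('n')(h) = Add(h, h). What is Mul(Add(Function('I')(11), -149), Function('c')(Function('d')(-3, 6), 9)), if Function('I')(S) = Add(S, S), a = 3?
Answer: Add(2667, Mul(Rational(-889, 2), Pow(2, Rational(1, 2)))) ≈ 2038.4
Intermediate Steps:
Function('n')(h) = Mul(2, h)
Function('I')(S) = Mul(2, S)
Function('d')(G, s) = Mul(Rational(1, 2), Pow(Add(-4, s), Rational(1, 2)))
Function('c')(R, f) = Add(-21, Mul(7, R)) (Function('c')(R, f) = Mul(Add(Mul(2, 2), 3), Add(-3, R)) = Mul(Add(4, 3), Add(-3, R)) = Mul(7, Add(-3, R)) = Add(-21, Mul(7, R)))
Mul(Add(Function('I')(11), -149), Function('c')(Function('d')(-3, 6), 9)) = Mul(Add(Mul(2, 11), -149), Add(-21, Mul(7, Mul(Rational(1, 2), Pow(Add(-4, 6), Rational(1, 2)))))) = Mul(Add(22, -149), Add(-21, Mul(7, Mul(Rational(1, 2), Pow(2, Rational(1, 2)))))) = Mul(-127, Add(-21, Mul(Rational(7, 2), Pow(2, Rational(1, 2))))) = Add(2667, Mul(Rational(-889, 2), Pow(2, Rational(1, 2))))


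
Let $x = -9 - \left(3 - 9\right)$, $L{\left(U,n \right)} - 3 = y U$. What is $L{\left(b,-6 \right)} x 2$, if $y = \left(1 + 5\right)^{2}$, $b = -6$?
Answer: $1278$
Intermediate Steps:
$y = 36$ ($y = 6^{2} = 36$)
$L{\left(U,n \right)} = 3 + 36 U$
$x = -3$ ($x = -9 - \left(3 - 9\right) = -9 - -6 = -9 + 6 = -3$)
$L{\left(b,-6 \right)} x 2 = \left(3 + 36 \left(-6\right)\right) \left(-3\right) 2 = \left(3 - 216\right) \left(-3\right) 2 = \left(-213\right) \left(-3\right) 2 = 639 \cdot 2 = 1278$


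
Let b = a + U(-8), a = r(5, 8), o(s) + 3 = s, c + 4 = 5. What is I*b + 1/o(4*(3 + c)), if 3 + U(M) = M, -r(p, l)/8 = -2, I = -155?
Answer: -10074/13 ≈ -774.92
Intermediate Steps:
c = 1 (c = -4 + 5 = 1)
r(p, l) = 16 (r(p, l) = -8*(-2) = 16)
o(s) = -3 + s
U(M) = -3 + M
a = 16
b = 5 (b = 16 + (-3 - 8) = 16 - 11 = 5)
I*b + 1/o(4*(3 + c)) = -155*5 + 1/(-3 + 4*(3 + 1)) = -775 + 1/(-3 + 4*4) = -775 + 1/(-3 + 16) = -775 + 1/13 = -10074/13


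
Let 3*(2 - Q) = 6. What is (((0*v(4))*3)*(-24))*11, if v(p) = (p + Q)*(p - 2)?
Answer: 0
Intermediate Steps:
Q = 0 (Q = 2 - ⅓*6 = 2 - 2 = 0)
v(p) = p*(-2 + p) (v(p) = (p + 0)*(p - 2) = p*(-2 + p))
(((0*v(4))*3)*(-24))*11 = (((0*(4*(-2 + 4)))*3)*(-24))*11 = (((0*(4*2))*3)*(-24))*11 = (((0*8)*3)*(-24))*11 = ((0*3)*(-24))*11 = (0*(-24))*11 = 0*11 = 0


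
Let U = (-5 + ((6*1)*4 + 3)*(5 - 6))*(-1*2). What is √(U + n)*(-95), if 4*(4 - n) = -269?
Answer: -95*√541/2 ≈ -1104.8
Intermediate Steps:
n = 285/4 (n = 4 - ¼*(-269) = 4 + 269/4 = 285/4 ≈ 71.250)
U = 64 (U = (-5 + (6*4 + 3)*(-1))*(-2) = (-5 + (24 + 3)*(-1))*(-2) = (-5 + 27*(-1))*(-2) = (-5 - 27)*(-2) = -32*(-2) = 64)
√(U + n)*(-95) = √(64 + 285/4)*(-95) = √(541/4)*(-95) = (√541/2)*(-95) = -95*√541/2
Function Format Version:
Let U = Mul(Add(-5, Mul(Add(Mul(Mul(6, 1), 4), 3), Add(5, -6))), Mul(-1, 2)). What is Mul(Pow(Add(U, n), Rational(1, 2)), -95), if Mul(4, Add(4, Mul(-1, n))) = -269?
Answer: Mul(Rational(-95, 2), Pow(541, Rational(1, 2))) ≈ -1104.8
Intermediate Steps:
n = Rational(285, 4) (n = Add(4, Mul(Rational(-1, 4), -269)) = Add(4, Rational(269, 4)) = Rational(285, 4) ≈ 71.250)
U = 64 (U = Mul(Add(-5, Mul(Add(Mul(6, 4), 3), -1)), -2) = Mul(Add(-5, Mul(Add(24, 3), -1)), -2) = Mul(Add(-5, Mul(27, -1)), -2) = Mul(Add(-5, -27), -2) = Mul(-32, -2) = 64)
Mul(Pow(Add(U, n), Rational(1, 2)), -95) = Mul(Pow(Add(64, Rational(285, 4)), Rational(1, 2)), -95) = Mul(Pow(Rational(541, 4), Rational(1, 2)), -95) = Mul(Mul(Rational(1, 2), Pow(541, Rational(1, 2))), -95) = Mul(Rational(-95, 2), Pow(541, Rational(1, 2)))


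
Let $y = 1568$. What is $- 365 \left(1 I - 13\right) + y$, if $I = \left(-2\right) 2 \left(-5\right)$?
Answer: $-987$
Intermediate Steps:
$I = 20$ ($I = \left(-4\right) \left(-5\right) = 20$)
$- 365 \left(1 I - 13\right) + y = - 365 \left(1 \cdot 20 - 13\right) + 1568 = - 365 \left(20 - 13\right) + 1568 = \left(-365\right) 7 + 1568 = -2555 + 1568 = -987$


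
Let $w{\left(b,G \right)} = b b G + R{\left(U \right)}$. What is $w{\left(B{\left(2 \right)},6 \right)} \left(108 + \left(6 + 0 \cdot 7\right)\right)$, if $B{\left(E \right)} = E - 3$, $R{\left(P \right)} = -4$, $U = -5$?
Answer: $228$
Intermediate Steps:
$B{\left(E \right)} = -3 + E$ ($B{\left(E \right)} = E - 3 = -3 + E$)
$w{\left(b,G \right)} = -4 + G b^{2}$ ($w{\left(b,G \right)} = b b G - 4 = b^{2} G - 4 = G b^{2} - 4 = -4 + G b^{2}$)
$w{\left(B{\left(2 \right)},6 \right)} \left(108 + \left(6 + 0 \cdot 7\right)\right) = \left(-4 + 6 \left(-3 + 2\right)^{2}\right) \left(108 + \left(6 + 0 \cdot 7\right)\right) = \left(-4 + 6 \left(-1\right)^{2}\right) \left(108 + \left(6 + 0\right)\right) = \left(-4 + 6 \cdot 1\right) \left(108 + 6\right) = \left(-4 + 6\right) 114 = 2 \cdot 114 = 228$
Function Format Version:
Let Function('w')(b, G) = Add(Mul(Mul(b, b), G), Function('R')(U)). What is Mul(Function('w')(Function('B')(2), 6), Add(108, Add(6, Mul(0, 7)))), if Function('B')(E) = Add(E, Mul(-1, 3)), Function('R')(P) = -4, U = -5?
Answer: 228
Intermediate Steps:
Function('B')(E) = Add(-3, E) (Function('B')(E) = Add(E, -3) = Add(-3, E))
Function('w')(b, G) = Add(-4, Mul(G, Pow(b, 2))) (Function('w')(b, G) = Add(Mul(Mul(b, b), G), -4) = Add(Mul(Pow(b, 2), G), -4) = Add(Mul(G, Pow(b, 2)), -4) = Add(-4, Mul(G, Pow(b, 2))))
Mul(Function('w')(Function('B')(2), 6), Add(108, Add(6, Mul(0, 7)))) = Mul(Add(-4, Mul(6, Pow(Add(-3, 2), 2))), Add(108, Add(6, Mul(0, 7)))) = Mul(Add(-4, Mul(6, Pow(-1, 2))), Add(108, Add(6, 0))) = Mul(Add(-4, Mul(6, 1)), Add(108, 6)) = Mul(Add(-4, 6), 114) = Mul(2, 114) = 228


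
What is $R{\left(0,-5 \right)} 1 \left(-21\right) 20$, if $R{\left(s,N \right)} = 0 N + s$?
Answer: $0$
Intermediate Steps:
$R{\left(s,N \right)} = s$ ($R{\left(s,N \right)} = 0 + s = s$)
$R{\left(0,-5 \right)} 1 \left(-21\right) 20 = 0 \cdot 1 \left(-21\right) 20 = 0 \left(-21\right) 20 = 0 \cdot 20 = 0$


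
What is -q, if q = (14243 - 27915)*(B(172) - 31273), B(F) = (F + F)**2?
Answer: 1190325336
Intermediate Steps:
B(F) = 4*F**2 (B(F) = (2*F)**2 = 4*F**2)
q = -1190325336 (q = (14243 - 27915)*(4*172**2 - 31273) = -13672*(4*29584 - 31273) = -13672*(118336 - 31273) = -13672*87063 = -1190325336)
-q = -1*(-1190325336) = 1190325336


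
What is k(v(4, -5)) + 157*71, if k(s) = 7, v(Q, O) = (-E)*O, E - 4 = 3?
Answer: 11154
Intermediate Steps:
E = 7 (E = 4 + 3 = 7)
v(Q, O) = -7*O (v(Q, O) = (-1*7)*O = -7*O)
k(v(4, -5)) + 157*71 = 7 + 157*71 = 7 + 11147 = 11154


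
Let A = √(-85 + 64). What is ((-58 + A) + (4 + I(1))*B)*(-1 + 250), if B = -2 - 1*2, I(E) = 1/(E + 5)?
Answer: -18592 + 249*I*√21 ≈ -18592.0 + 1141.1*I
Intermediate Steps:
I(E) = 1/(5 + E)
B = -4 (B = -2 - 2 = -4)
A = I*√21 (A = √(-21) = I*√21 ≈ 4.5826*I)
((-58 + A) + (4 + I(1))*B)*(-1 + 250) = ((-58 + I*√21) + (4 + 1/(5 + 1))*(-4))*(-1 + 250) = ((-58 + I*√21) + (4 + 1/6)*(-4))*249 = ((-58 + I*√21) + (4 + ⅙)*(-4))*249 = ((-58 + I*√21) + (25/6)*(-4))*249 = ((-58 + I*√21) - 50/3)*249 = (-224/3 + I*√21)*249 = -18592 + 249*I*√21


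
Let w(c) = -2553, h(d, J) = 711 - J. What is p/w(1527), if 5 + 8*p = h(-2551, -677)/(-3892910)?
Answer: 3244323/13251465640 ≈ 0.00024483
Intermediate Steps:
p = -9732969/15571640 (p = -5/8 + ((711 - 1*(-677))/(-3892910))/8 = -5/8 + ((711 + 677)*(-1/3892910))/8 = -5/8 + (1388*(-1/3892910))/8 = -5/8 + (1/8)*(-694/1946455) = -5/8 - 347/7785820 = -9732969/15571640 ≈ -0.62504)
p/w(1527) = -9732969/15571640/(-2553) = -9732969/15571640*(-1/2553) = 3244323/13251465640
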